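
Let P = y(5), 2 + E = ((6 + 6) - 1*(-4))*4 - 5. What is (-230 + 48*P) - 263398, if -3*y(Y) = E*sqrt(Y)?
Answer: -263628 - 912*sqrt(5) ≈ -2.6567e+5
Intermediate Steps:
E = 57 (E = -2 + (((6 + 6) - 1*(-4))*4 - 5) = -2 + ((12 + 4)*4 - 5) = -2 + (16*4 - 5) = -2 + (64 - 5) = -2 + 59 = 57)
y(Y) = -19*sqrt(Y)
P = -19*sqrt(5) ≈ -42.485
(-230 + 48*P) - 263398 = (-230 + 48*(-19*sqrt(5))) - 263398 = (-230 - 912*sqrt(5)) - 263398 = -263628 - 912*sqrt(5)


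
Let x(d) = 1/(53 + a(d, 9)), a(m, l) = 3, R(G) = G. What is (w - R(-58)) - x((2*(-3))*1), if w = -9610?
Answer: -534913/56 ≈ -9552.0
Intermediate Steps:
x(d) = 1/56 (x(d) = 1/(53 + 3) = 1/56)
(w - R(-58)) - x((2*(-3))*1) = (-9610 - 1*(-58)) - 1*1/56 = (-9610 + 58) - 1/56 = -9552 - 1/56 = -534913/56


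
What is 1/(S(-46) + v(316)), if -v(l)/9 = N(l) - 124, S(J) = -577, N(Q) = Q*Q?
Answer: -1/898165 ≈ -1.1134e-6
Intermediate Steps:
N(Q) = Q**2
v(l) = 1116 - 9*l**2 (v(l) = -9*(l**2 - 124) = -9*(-124 + l**2) = 1116 - 9*l**2)
1/(S(-46) + v(316)) = 1/(-577 + (1116 - 9*316**2)) = 1/(-577 + (1116 - 9*99856)) = 1/(-577 + (1116 - 898704)) = 1/(-577 - 897588) = 1/(-898165) = -1/898165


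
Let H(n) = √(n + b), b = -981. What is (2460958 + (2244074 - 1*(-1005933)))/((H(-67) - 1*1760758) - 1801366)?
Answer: -5085791372415/3172181848106 - 5710965*I*√262/6344363696212 ≈ -1.6032 - 1.457e-5*I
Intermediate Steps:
H(n) = √(-981 + n) (H(n) = √(n - 981) = √(-981 + n))
(2460958 + (2244074 - 1*(-1005933)))/((H(-67) - 1*1760758) - 1801366) = (2460958 + (2244074 - 1*(-1005933)))/((√(-981 - 67) - 1*1760758) - 1801366) = (2460958 + (2244074 + 1005933))/((√(-1048) - 1760758) - 1801366) = (2460958 + 3250007)/((2*I*√262 - 1760758) - 1801366) = 5710965/((-1760758 + 2*I*√262) - 1801366) = 5710965/(-3562124 + 2*I*√262)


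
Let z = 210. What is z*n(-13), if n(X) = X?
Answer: -2730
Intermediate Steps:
z*n(-13) = 210*(-13) = -2730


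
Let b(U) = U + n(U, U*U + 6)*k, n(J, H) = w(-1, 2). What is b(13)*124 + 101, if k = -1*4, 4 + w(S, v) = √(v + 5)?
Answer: 3697 - 496*√7 ≈ 2384.7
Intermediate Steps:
w(S, v) = -4 + √(5 + v) (w(S, v) = -4 + √(v + 5) = -4 + √(5 + v))
n(J, H) = -4 + √7 (n(J, H) = -4 + √(5 + 2) = -4 + √7)
k = -4
b(U) = 16 + U - 4*√7 (b(U) = U + (-4 + √7)*(-4) = U + (16 - 4*√7) = 16 + U - 4*√7)
b(13)*124 + 101 = (16 + 13 - 4*√7)*124 + 101 = (29 - 4*√7)*124 + 101 = (3596 - 496*√7) + 101 = 3697 - 496*√7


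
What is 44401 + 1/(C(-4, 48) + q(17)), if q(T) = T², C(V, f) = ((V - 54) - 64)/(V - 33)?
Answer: 480196852/10815 ≈ 44401.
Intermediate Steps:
C(V, f) = (-118 + V)/(-33 + V) (C(V, f) = ((-54 + V) - 64)/(-33 + V) = (-118 + V)/(-33 + V))
44401 + 1/(C(-4, 48) + q(17)) = 44401 + 1/((-118 - 4)/(-33 - 4) + 17²) = 44401 + 1/(-122/(-37) + 289) = 44401 + 1/(-1/37*(-122) + 289) = 44401 + 1/(122/37 + 289) = 44401 + 1/(10815/37) = 44401 + 37/10815 = 480196852/10815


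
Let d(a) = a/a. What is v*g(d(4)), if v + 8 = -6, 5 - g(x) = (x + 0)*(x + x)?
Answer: -42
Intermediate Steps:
d(a) = 1
g(x) = 5 - 2*x² (g(x) = 5 - (x + 0)*(x + x) = 5 - x*2*x = 5 - 2*x²)
v = -14 (v = -8 - 6 = -14)
v*g(d(4)) = -14*(5 - 2*1²) = -14*(5 - 2*1) = -14*(5 - 2) = -14*3 = -42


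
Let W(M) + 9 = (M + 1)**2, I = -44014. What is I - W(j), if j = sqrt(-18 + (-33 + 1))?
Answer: -43956 - 10*I*sqrt(2) ≈ -43956.0 - 14.142*I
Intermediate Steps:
j = 5*I*sqrt(2) (j = sqrt(-18 - 32) = sqrt(-50) = 5*I*sqrt(2) ≈ 7.0711*I)
W(M) = -9 + (1 + M)**2 (W(M) = -9 + (M + 1)**2 = -9 + (1 + M)**2)
I - W(j) = -44014 - (-9 + (1 + 5*I*sqrt(2))**2) = -44014 + (9 - (1 + 5*I*sqrt(2))**2) = -44005 - (1 + 5*I*sqrt(2))**2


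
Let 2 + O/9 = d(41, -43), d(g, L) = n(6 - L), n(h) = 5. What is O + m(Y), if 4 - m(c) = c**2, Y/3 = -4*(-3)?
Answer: -1265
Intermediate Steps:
Y = 36 (Y = 3*(-4*(-3)) = 3*12 = 36)
m(c) = 4 - c**2
d(g, L) = 5
O = 27 (O = -18 + 9*5 = -18 + 45 = 27)
O + m(Y) = 27 + (4 - 1*36**2) = 27 + (4 - 1*1296) = 27 + (4 - 1296) = 27 - 1292 = -1265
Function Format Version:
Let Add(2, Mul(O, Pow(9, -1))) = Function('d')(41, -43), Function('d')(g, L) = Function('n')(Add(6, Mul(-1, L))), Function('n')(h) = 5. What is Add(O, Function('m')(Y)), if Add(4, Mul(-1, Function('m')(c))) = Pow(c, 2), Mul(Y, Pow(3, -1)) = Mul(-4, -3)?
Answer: -1265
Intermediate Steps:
Y = 36 (Y = Mul(3, Mul(-4, -3)) = Mul(3, 12) = 36)
Function('m')(c) = Add(4, Mul(-1, Pow(c, 2)))
Function('d')(g, L) = 5
O = 27 (O = Add(-18, Mul(9, 5)) = Add(-18, 45) = 27)
Add(O, Function('m')(Y)) = Add(27, Add(4, Mul(-1, Pow(36, 2)))) = Add(27, Add(4, Mul(-1, 1296))) = Add(27, Add(4, -1296)) = Add(27, -1292) = -1265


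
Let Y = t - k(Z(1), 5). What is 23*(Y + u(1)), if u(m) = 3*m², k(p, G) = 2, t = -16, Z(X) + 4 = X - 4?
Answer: -345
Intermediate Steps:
Z(X) = -8 + X (Z(X) = -4 + (X - 4) = -4 + (-4 + X) = -8 + X)
Y = -18 (Y = -16 - 1*2 = -16 - 2 = -18)
23*(Y + u(1)) = 23*(-18 + 3*1²) = 23*(-18 + 3*1) = 23*(-18 + 3) = 23*(-15) = -345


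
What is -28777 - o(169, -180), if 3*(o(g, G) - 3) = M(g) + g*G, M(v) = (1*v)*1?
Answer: -56089/3 ≈ -18696.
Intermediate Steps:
M(v) = v (M(v) = v*1 = v)
o(g, G) = 3 + g/3 + G*g/3 (o(g, G) = 3 + (g + g*G)/3 = 3 + (g + G*g)/3 = 3 + (g/3 + G*g/3) = 3 + g/3 + G*g/3)
-28777 - o(169, -180) = -28777 - (3 + (⅓)*169 + (⅓)*(-180)*169) = -28777 - (3 + 169/3 - 10140) = -28777 - 1*(-30242/3) = -28777 + 30242/3 = -56089/3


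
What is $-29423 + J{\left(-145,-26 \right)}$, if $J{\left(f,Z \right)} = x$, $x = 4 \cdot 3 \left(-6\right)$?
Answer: $-29495$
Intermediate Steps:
$x = -72$ ($x = 12 \left(-6\right) = -72$)
$J{\left(f,Z \right)} = -72$
$-29423 + J{\left(-145,-26 \right)} = -29423 - 72 = -29495$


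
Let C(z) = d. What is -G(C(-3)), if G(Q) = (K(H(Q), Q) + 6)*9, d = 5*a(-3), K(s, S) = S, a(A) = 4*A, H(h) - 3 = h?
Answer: 486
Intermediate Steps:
H(h) = 3 + h
d = -60 (d = 5*(4*(-3)) = 5*(-12) = -60)
C(z) = -60
G(Q) = 54 + 9*Q (G(Q) = (Q + 6)*9 = (6 + Q)*9 = 54 + 9*Q)
-G(C(-3)) = -(54 + 9*(-60)) = -(54 - 540) = -1*(-486) = 486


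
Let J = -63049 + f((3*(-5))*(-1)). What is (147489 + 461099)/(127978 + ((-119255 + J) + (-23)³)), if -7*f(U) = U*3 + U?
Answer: -4260116/465511 ≈ -9.1515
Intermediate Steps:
f(U) = -4*U/7 (f(U) = -(U*3 + U)/7 = -(3*U + U)/7 = -4*U/7)
J = -441403/7 (J = -63049 - 4*3*(-5)*(-1)/7 = -63049 - (-60)*(-1)/7 = -63049 - 4/7*15 = -63049 - 60/7 = -441403/7 ≈ -63058.)
(147489 + 461099)/(127978 + ((-119255 + J) + (-23)³)) = (147489 + 461099)/(127978 + ((-119255 - 441403/7) + (-23)³)) = 608588/(127978 + (-1276188/7 - 12167)) = 608588/(127978 - 1361357/7) = 608588/(-465511/7) = 608588*(-7/465511) = -4260116/465511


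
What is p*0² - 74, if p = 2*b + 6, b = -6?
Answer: -74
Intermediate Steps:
p = -6 (p = 2*(-6) + 6 = -12 + 6 = -6)
p*0² - 74 = -6*0² - 74 = -6*0 - 74 = 0 - 74 = -74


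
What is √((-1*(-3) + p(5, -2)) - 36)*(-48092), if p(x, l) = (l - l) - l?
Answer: -48092*I*√31 ≈ -2.6777e+5*I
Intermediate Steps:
p(x, l) = -l (p(x, l) = 0 - l = -l)
√((-1*(-3) + p(5, -2)) - 36)*(-48092) = √((-1*(-3) - 1*(-2)) - 36)*(-48092) = √((3 + 2) - 36)*(-48092) = √(5 - 36)*(-48092) = √(-31)*(-48092) = (I*√31)*(-48092) = -48092*I*√31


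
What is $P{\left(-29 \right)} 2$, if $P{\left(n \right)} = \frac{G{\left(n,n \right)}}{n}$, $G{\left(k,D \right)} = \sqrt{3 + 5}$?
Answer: $- \frac{4 \sqrt{2}}{29} \approx -0.19506$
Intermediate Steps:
$G{\left(k,D \right)} = 2 \sqrt{2}$ ($G{\left(k,D \right)} = \sqrt{8} = 2 \sqrt{2}$)
$P{\left(n \right)} = \frac{2 \sqrt{2}}{n}$
$P{\left(-29 \right)} 2 = \frac{2 \sqrt{2}}{-29} \cdot 2 = 2 \sqrt{2} \left(- \frac{1}{29}\right) 2 = - \frac{2 \sqrt{2}}{29} \cdot 2 = - \frac{4 \sqrt{2}}{29}$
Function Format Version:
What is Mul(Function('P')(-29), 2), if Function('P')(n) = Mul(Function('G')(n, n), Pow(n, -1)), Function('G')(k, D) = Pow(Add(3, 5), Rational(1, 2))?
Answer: Mul(Rational(-4, 29), Pow(2, Rational(1, 2))) ≈ -0.19506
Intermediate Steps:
Function('G')(k, D) = Mul(2, Pow(2, Rational(1, 2))) (Function('G')(k, D) = Pow(8, Rational(1, 2)) = Mul(2, Pow(2, Rational(1, 2))))
Function('P')(n) = Mul(2, Pow(2, Rational(1, 2)), Pow(n, -1)) (Function('P')(n) = Mul(Mul(2, Pow(2, Rational(1, 2))), Pow(n, -1)) = Mul(2, Pow(2, Rational(1, 2)), Pow(n, -1)))
Mul(Function('P')(-29), 2) = Mul(Mul(2, Pow(2, Rational(1, 2)), Pow(-29, -1)), 2) = Mul(Mul(2, Pow(2, Rational(1, 2)), Rational(-1, 29)), 2) = Mul(Mul(Rational(-2, 29), Pow(2, Rational(1, 2))), 2) = Mul(Rational(-4, 29), Pow(2, Rational(1, 2)))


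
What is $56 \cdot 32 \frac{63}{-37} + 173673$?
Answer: $\frac{6313005}{37} \approx 1.7062 \cdot 10^{5}$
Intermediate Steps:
$56 \cdot 32 \frac{63}{-37} + 173673 = 1792 \cdot 63 \left(- \frac{1}{37}\right) + 173673 = 1792 \left(- \frac{63}{37}\right) + 173673 = - \frac{112896}{37} + 173673 = \frac{6313005}{37}$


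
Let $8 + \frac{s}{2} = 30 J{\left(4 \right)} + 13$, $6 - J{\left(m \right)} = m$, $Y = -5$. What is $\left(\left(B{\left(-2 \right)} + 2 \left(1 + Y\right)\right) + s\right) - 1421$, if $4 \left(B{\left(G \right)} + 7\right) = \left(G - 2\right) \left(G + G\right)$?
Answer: $-1302$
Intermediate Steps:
$J{\left(m \right)} = 6 - m$
$B{\left(G \right)} = -7 + \frac{G \left(-2 + G\right)}{2}$ ($B{\left(G \right)} = -7 + \frac{\left(G - 2\right) \left(G + G\right)}{4} = -7 + \frac{\left(-2 + G\right) 2 G}{4} = -7 + \frac{2 G \left(-2 + G\right)}{4} = -7 + \frac{G \left(-2 + G\right)}{2}$)
$s = 130$ ($s = -16 + 2 \left(30 \left(6 - 4\right) + 13\right) = -16 + 2 \left(30 \cdot 2 + 13\right) = -16 + 2 \left(60 + 13\right) = -16 + 2 \cdot 73 = -16 + 146 = 130$)
$\left(\left(B{\left(-2 \right)} + 2 \left(1 + Y\right)\right) + s\right) - 1421 = \left(\left(\left(-7 + \frac{\left(-2\right)^{2}}{2} - -2\right) + 2 \left(1 - 5\right)\right) + 130\right) - 1421 = \left(\left(\left(-7 + \frac{1}{2} \cdot 4 + 2\right) + 2 \left(-4\right)\right) + 130\right) - 1421 = \left(\left(\left(-7 + 2 + 2\right) - 8\right) + 130\right) - 1421 = \left(\left(-3 - 8\right) + 130\right) - 1421 = \left(-11 + 130\right) - 1421 = 119 - 1421 = -1302$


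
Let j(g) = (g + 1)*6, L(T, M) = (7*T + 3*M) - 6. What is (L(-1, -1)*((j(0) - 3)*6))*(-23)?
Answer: 6624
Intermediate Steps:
L(T, M) = -6 + 3*M + 7*T (L(T, M) = (3*M + 7*T) - 6 = -6 + 3*M + 7*T)
j(g) = 6 + 6*g (j(g) = (1 + g)*6 = 6 + 6*g)
(L(-1, -1)*((j(0) - 3)*6))*(-23) = ((-6 + 3*(-1) + 7*(-1))*(((6 + 6*0) - 3)*6))*(-23) = ((-6 - 3 - 7)*(((6 + 0) - 3)*6))*(-23) = -16*(6 - 3)*6*(-23) = -48*6*(-23) = -16*18*(-23) = -288*(-23) = 6624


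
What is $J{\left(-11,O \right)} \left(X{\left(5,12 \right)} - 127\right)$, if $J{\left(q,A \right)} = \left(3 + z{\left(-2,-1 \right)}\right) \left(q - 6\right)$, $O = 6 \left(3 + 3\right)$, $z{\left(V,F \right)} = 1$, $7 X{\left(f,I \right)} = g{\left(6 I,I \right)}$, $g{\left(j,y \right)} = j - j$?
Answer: $8636$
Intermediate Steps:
$g{\left(j,y \right)} = 0$
$X{\left(f,I \right)} = 0$ ($X{\left(f,I \right)} = \frac{1}{7} \cdot 0 = 0$)
$O = 36$ ($O = 6 \cdot 6 = 36$)
$J{\left(q,A \right)} = -24 + 4 q$ ($J{\left(q,A \right)} = \left(3 + 1\right) \left(q - 6\right) = 4 \left(-6 + q\right) = -24 + 4 q$)
$J{\left(-11,O \right)} \left(X{\left(5,12 \right)} - 127\right) = \left(-24 + 4 \left(-11\right)\right) \left(0 - 127\right) = \left(-24 - 44\right) \left(-127\right) = \left(-68\right) \left(-127\right) = 8636$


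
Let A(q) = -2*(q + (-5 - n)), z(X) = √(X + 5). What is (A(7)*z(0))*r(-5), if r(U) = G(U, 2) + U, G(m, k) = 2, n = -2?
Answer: 24*√5 ≈ 53.666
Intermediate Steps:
z(X) = √(5 + X)
r(U) = 2 + U
A(q) = 6 - 2*q (A(q) = -2*(q + (-5 - 1*(-2))) = -2*(q + (-5 + 2)) = -2*(q - 3) = -2*(-3 + q) = 6 - 2*q)
(A(7)*z(0))*r(-5) = ((6 - 2*7)*√(5 + 0))*(2 - 5) = ((6 - 14)*√5)*(-3) = -8*√5*(-3) = 24*√5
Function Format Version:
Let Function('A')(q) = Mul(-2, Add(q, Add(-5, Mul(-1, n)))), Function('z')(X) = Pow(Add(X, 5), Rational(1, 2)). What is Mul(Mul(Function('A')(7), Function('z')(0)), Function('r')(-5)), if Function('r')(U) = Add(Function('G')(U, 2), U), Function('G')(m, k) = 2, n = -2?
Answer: Mul(24, Pow(5, Rational(1, 2))) ≈ 53.666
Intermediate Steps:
Function('z')(X) = Pow(Add(5, X), Rational(1, 2))
Function('r')(U) = Add(2, U)
Function('A')(q) = Add(6, Mul(-2, q)) (Function('A')(q) = Mul(-2, Add(q, Add(-5, Mul(-1, -2)))) = Mul(-2, Add(q, Add(-5, 2))) = Mul(-2, Add(q, -3)) = Mul(-2, Add(-3, q)) = Add(6, Mul(-2, q)))
Mul(Mul(Function('A')(7), Function('z')(0)), Function('r')(-5)) = Mul(Mul(Add(6, Mul(-2, 7)), Pow(Add(5, 0), Rational(1, 2))), Add(2, -5)) = Mul(Mul(Add(6, -14), Pow(5, Rational(1, 2))), -3) = Mul(Mul(-8, Pow(5, Rational(1, 2))), -3) = Mul(24, Pow(5, Rational(1, 2)))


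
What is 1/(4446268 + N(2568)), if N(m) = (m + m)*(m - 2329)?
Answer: 1/5673772 ≈ 1.7625e-7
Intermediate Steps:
N(m) = 2*m*(-2329 + m) (N(m) = (2*m)*(-2329 + m) = 2*m*(-2329 + m))
1/(4446268 + N(2568)) = 1/(4446268 + 2*2568*(-2329 + 2568)) = 1/(4446268 + 2*2568*239) = 1/(4446268 + 1227504) = 1/5673772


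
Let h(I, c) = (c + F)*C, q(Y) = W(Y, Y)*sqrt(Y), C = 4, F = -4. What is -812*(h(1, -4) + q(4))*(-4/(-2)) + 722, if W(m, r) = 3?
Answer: 42946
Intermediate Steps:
q(Y) = 3*sqrt(Y)
h(I, c) = -16 + 4*c (h(I, c) = (c - 4)*4 = (-4 + c)*4 = -16 + 4*c)
-812*(h(1, -4) + q(4))*(-4/(-2)) + 722 = -812*((-16 + 4*(-4)) + 3*sqrt(4))*(-4/(-2)) + 722 = -812*((-16 - 16) + 3*2)*(-4*(-1/2)) + 722 = -812*(-32 + 6)*2 + 722 = -(-21112)*2 + 722 = -812*(-52) + 722 = 42224 + 722 = 42946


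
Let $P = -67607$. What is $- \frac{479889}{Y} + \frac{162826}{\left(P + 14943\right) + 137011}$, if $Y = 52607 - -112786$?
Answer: $- \frac{1505212985}{1550044819} \approx -0.97108$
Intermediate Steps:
$Y = 165393$ ($Y = 52607 + 112786 = 165393$)
$- \frac{479889}{Y} + \frac{162826}{\left(P + 14943\right) + 137011} = - \frac{479889}{165393} + \frac{162826}{\left(-67607 + 14943\right) + 137011} = \left(-479889\right) \frac{1}{165393} + \frac{162826}{-52664 + 137011} = - \frac{53321}{18377} + \frac{162826}{84347} = - \frac{1505212985}{1550044819}$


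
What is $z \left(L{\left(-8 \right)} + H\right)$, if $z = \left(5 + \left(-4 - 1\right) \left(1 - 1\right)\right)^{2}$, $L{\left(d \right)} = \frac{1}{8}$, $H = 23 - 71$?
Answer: $- \frac{9575}{8} \approx -1196.9$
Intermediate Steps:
$H = -48$ ($H = 23 - 71 = -48$)
$L{\left(d \right)} = \frac{1}{8}$
$z = 25$ ($z = \left(5 - 0\right)^{2} = \left(5 + 0\right)^{2} = 5^{2} = 25$)
$z \left(L{\left(-8 \right)} + H\right) = 25 \left(\frac{1}{8} - 48\right) = 25 \left(- \frac{383}{8}\right) = - \frac{9575}{8}$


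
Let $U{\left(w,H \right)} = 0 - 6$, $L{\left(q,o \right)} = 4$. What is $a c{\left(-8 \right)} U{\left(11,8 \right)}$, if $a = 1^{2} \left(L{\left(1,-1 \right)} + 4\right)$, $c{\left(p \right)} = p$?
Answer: $384$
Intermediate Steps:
$U{\left(w,H \right)} = -6$ ($U{\left(w,H \right)} = 0 - 6 = -6$)
$a = 8$ ($a = 1^{2} \left(4 + 4\right) = 1 \cdot 8 = 8$)
$a c{\left(-8 \right)} U{\left(11,8 \right)} = 8 \left(-8\right) \left(-6\right) = \left(-64\right) \left(-6\right) = 384$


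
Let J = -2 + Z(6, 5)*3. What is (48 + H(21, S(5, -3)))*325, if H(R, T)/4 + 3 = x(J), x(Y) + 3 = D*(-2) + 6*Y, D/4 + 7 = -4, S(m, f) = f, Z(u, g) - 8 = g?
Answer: 410800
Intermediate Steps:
Z(u, g) = 8 + g
D = -44 (D = -28 + 4*(-4) = -28 - 16 = -44)
J = 37 (J = -2 + (8 + 5)*3 = -2 + 13*3 = -2 + 39 = 37)
x(Y) = 85 + 6*Y (x(Y) = -3 + (-44*(-2) + 6*Y) = -3 + (88 + 6*Y) = 85 + 6*Y)
H(R, T) = 1216 (H(R, T) = -12 + 4*(85 + 6*37) = -12 + 4*(85 + 222) = -12 + 4*307 = -12 + 1228 = 1216)
(48 + H(21, S(5, -3)))*325 = (48 + 1216)*325 = 1264*325 = 410800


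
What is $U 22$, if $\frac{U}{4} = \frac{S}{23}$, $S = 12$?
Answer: $\frac{1056}{23} \approx 45.913$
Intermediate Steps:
$U = \frac{48}{23}$ ($U = 4 \cdot \frac{12}{23} = \frac{48}{23} \approx 2.087$)
$U 22 = \frac{48}{23} \cdot 22 = \frac{1056}{23}$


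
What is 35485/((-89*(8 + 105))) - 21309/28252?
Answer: -1216826833/284130364 ≈ -4.2826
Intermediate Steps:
35485/((-89*(8 + 105))) - 21309/28252 = 35485/((-89*113)) - 21309*1/28252 = 35485/(-10057) - 21309/28252 = 35485*(-1/10057) - 21309/28252 = -35485/10057 - 21309/28252 = -1216826833/284130364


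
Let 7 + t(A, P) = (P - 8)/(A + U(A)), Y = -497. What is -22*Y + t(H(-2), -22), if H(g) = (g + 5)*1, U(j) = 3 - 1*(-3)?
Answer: 32771/3 ≈ 10924.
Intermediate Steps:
U(j) = 6 (U(j) = 3 + 3 = 6)
H(g) = 5 + g (H(g) = (5 + g)*1 = 5 + g)
t(A, P) = -7 + (-8 + P)/(6 + A) (t(A, P) = -7 + (P - 8)/(A + 6) = -7 + (-8 + P)/(6 + A))
-22*Y + t(H(-2), -22) = -22*(-497) + (-50 - 22 - 7*(5 - 2))/(6 + (5 - 2)) = 10934 + (-50 - 22 - 7*3)/(6 + 3) = 10934 + (-50 - 22 - 21)/9 = 10934 + (⅑)*(-93) = 10934 - 31/3 = 32771/3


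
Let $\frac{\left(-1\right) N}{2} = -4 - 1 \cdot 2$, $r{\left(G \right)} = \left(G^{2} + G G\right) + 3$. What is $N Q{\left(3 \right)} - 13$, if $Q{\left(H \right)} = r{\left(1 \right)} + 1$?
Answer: $59$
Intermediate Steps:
$r{\left(G \right)} = 3 + 2 G^{2}$ ($r{\left(G \right)} = \left(G^{2} + G^{2}\right) + 3 = 2 G^{2} + 3 = 3 + 2 G^{2}$)
$N = 12$ ($N = - 2 \left(-4 - 1 \cdot 2\right) = - 2 \left(-4 - 2\right) = \left(-2\right) \left(-6\right) = 12$)
$Q{\left(H \right)} = 6$ ($Q{\left(H \right)} = \left(3 + 2 \cdot 1^{2}\right) + 1 = \left(3 + 2 \cdot 1\right) + 1 = \left(3 + 2\right) + 1 = 5 + 1 = 6$)
$N Q{\left(3 \right)} - 13 = 12 \cdot 6 - 13 = 72 - 13 = 59$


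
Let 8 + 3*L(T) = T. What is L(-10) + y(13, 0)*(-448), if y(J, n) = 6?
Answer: -2694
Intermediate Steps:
L(T) = -8/3 + T/3
L(-10) + y(13, 0)*(-448) = (-8/3 + (⅓)*(-10)) + 6*(-448) = (-8/3 - 10/3) - 2688 = -6 - 2688 = -2694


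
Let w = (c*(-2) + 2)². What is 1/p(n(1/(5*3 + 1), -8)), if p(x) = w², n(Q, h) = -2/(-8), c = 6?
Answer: 1/10000 ≈ 0.00010000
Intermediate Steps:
w = 100 (w = (6*(-2) + 2)² = (-12 + 2)² = (-10)² = 100)
n(Q, h) = ¼ (n(Q, h) = -2*(-⅛) = ¼)
p(x) = 10000 (p(x) = 100² = 10000)
1/p(n(1/(5*3 + 1), -8)) = 1/10000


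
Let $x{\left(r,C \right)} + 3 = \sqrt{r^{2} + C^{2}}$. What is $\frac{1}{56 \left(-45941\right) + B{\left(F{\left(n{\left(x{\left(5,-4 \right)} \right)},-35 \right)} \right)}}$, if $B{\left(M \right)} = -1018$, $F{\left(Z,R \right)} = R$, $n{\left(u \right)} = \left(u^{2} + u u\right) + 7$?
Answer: $- \frac{1}{2573714} \approx -3.8854 \cdot 10^{-7}$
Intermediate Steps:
$x{\left(r,C \right)} = -3 + \sqrt{C^{2} + r^{2}}$ ($x{\left(r,C \right)} = -3 + \sqrt{r^{2} + C^{2}} = -3 + \sqrt{C^{2} + r^{2}}$)
$n{\left(u \right)} = 7 + 2 u^{2}$ ($n{\left(u \right)} = \left(u^{2} + u^{2}\right) + 7 = 2 u^{2} + 7 = 7 + 2 u^{2}$)
$\frac{1}{56 \left(-45941\right) + B{\left(F{\left(n{\left(x{\left(5,-4 \right)} \right)},-35 \right)} \right)}} = \frac{1}{56 \left(-45941\right) - 1018} = \frac{1}{-2572696 - 1018} = \frac{1}{-2573714} = - \frac{1}{2573714}$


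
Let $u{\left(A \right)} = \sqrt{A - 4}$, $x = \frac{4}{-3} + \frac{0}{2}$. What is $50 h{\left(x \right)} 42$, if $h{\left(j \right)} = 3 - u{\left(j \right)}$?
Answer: $6300 - 2800 i \sqrt{3} \approx 6300.0 - 4849.7 i$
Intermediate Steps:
$x = - \frac{4}{3}$ ($x = 4 \left(- \frac{1}{3}\right) + 0 \cdot \frac{1}{2} = - \frac{4}{3} + 0 = - \frac{4}{3} \approx -1.3333$)
$u{\left(A \right)} = \sqrt{-4 + A}$
$h{\left(j \right)} = 3 - \sqrt{-4 + j}$
$50 h{\left(x \right)} 42 = 50 \left(3 - \sqrt{-4 - \frac{4}{3}}\right) 42 = 50 \left(3 - \sqrt{- \frac{16}{3}}\right) 42 = 50 \left(3 - \frac{4 i \sqrt{3}}{3}\right) 42 = \left(150 - \frac{200 i \sqrt{3}}{3}\right) 42 = 6300 - 2800 i \sqrt{3}$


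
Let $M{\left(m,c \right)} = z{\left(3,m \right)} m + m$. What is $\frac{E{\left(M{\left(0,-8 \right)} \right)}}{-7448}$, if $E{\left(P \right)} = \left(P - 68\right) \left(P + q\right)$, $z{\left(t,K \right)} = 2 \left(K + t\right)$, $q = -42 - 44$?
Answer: $- \frac{731}{931} \approx -0.78518$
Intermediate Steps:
$q = -86$ ($q = -42 - 44 = -86$)
$z{\left(t,K \right)} = 2 K + 2 t$
$M{\left(m,c \right)} = m + m \left(6 + 2 m\right)$ ($M{\left(m,c \right)} = \left(2 m + 2 \cdot 3\right) m + m = \left(2 m + 6\right) m + m = \left(6 + 2 m\right) m + m = m \left(6 + 2 m\right) + m = m + m \left(6 + 2 m\right)$)
$E{\left(P \right)} = \left(-86 + P\right) \left(-68 + P\right)$ ($E{\left(P \right)} = \left(P - 68\right) \left(P - 86\right) = \left(-68 + P\right) \left(-86 + P\right) = \left(-86 + P\right) \left(-68 + P\right)$)
$\frac{E{\left(M{\left(0,-8 \right)} \right)}}{-7448} = \frac{5848 + \left(0 \left(7 + 2 \cdot 0\right)\right)^{2} - 154 \cdot 0 \left(7 + 2 \cdot 0\right)}{-7448} = \left(5848 + \left(0 \left(7 + 0\right)\right)^{2} - 154 \cdot 0 \left(7 + 0\right)\right) \left(- \frac{1}{7448}\right) = \left(5848 + \left(0 \cdot 7\right)^{2} - 154 \cdot 0 \cdot 7\right) \left(- \frac{1}{7448}\right) = \left(5848 + 0^{2} - 0\right) \left(- \frac{1}{7448}\right) = \left(5848 + 0 + 0\right) \left(- \frac{1}{7448}\right) = 5848 \left(- \frac{1}{7448}\right) = - \frac{731}{931}$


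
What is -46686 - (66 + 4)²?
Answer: -51586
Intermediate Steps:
-46686 - (66 + 4)² = -46686 - 1*70² = -46686 - 1*4900 = -46686 - 4900 = -51586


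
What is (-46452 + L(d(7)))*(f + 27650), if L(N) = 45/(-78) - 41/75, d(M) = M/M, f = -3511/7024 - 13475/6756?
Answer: -29711162241125171611/23133895200 ≈ -1.2843e+9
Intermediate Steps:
f = -29592179/11863536 (f = -3511*1/7024 - 13475*1/6756 = -3511/7024 - 13475/6756 = -29592179/11863536 ≈ -2.4944)
d(M) = 1
L(N) = -2191/1950 (L(N) = 45*(-1/78) - 41*1/75 = -15/26 - 41/75 = -2191/1950)
(-46452 + L(d(7)))*(f + 27650) = (-46452 - 2191/1950)*(-29592179/11863536 + 27650) = -90583591/1950*327997178221/11863536 = -29711162241125171611/23133895200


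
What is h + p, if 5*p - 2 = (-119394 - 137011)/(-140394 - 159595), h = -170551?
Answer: -255816263312/1499945 ≈ -1.7055e+5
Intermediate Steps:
p = 856383/1499945 (p = 2/5 + ((-119394 - 137011)/(-140394 - 159595))/5 = 2/5 + (-256405/(-299989))/5 = 2/5 + (-256405*(-1/299989))/5 = 2/5 + (1/5)*(256405/299989) = 2/5 + 51281/299989 = 856383/1499945 ≈ 0.57094)
h + p = -170551 + 856383/1499945 = -255816263312/1499945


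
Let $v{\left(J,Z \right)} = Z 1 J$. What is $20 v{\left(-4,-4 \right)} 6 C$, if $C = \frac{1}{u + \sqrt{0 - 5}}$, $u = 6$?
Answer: $\frac{11520}{41} - \frac{1920 i \sqrt{5}}{41} \approx 280.98 - 104.71 i$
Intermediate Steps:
$v{\left(J,Z \right)} = J Z$ ($v{\left(J,Z \right)} = Z J = J Z$)
$C = \frac{1}{6 + i \sqrt{5}}$ ($C = \frac{1}{6 + \sqrt{0 - 5}} = \frac{1}{6 + \sqrt{-5}} = \frac{1}{6 + i \sqrt{5}} \approx 0.14634 - 0.054538 i$)
$20 v{\left(-4,-4 \right)} 6 C = 20 \left(-4\right) \left(-4\right) 6 \left(\frac{6}{41} - \frac{i \sqrt{5}}{41}\right) = 20 \cdot 16 \cdot 6 \left(\frac{6}{41} - \frac{i \sqrt{5}}{41}\right) = 20 \cdot 96 \left(\frac{6}{41} - \frac{i \sqrt{5}}{41}\right) = 20 \left(\frac{576}{41} - \frac{96 i \sqrt{5}}{41}\right) = \frac{11520}{41} - \frac{1920 i \sqrt{5}}{41}$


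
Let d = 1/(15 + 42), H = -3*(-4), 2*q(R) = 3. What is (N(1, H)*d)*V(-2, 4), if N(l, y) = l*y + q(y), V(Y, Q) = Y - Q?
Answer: -27/19 ≈ -1.4211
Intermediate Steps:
q(R) = 3/2 (q(R) = (1/2)*3 = 3/2)
H = 12
d = 1/57 ≈ 0.017544
N(l, y) = 3/2 + l*y (N(l, y) = l*y + 3/2 = 3/2 + l*y)
(N(1, H)*d)*V(-2, 4) = ((3/2 + 1*12)*(1/57))*(-2 - 1*4) = ((3/2 + 12)*(1/57))*(-2 - 4) = ((27/2)*(1/57))*(-6) = (9/38)*(-6) = -27/19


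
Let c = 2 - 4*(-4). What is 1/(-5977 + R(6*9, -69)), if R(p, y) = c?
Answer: -1/5959 ≈ -0.00016781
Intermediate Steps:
c = 18 (c = 2 + 16 = 18)
R(p, y) = 18
1/(-5977 + R(6*9, -69)) = 1/(-5977 + 18) = 1/(-5959) = -1/5959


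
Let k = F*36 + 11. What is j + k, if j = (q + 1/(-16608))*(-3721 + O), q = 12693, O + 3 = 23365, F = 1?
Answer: 1380142840813/5536 ≈ 2.4930e+8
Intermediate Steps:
O = 23362 (O = -3 + 23365 = 23362)
k = 47 (k = 1*36 + 11 = 36 + 11 = 47)
j = 1380142580621/5536 (j = (12693 + 1/(-16608))*(-3721 + 23362) = (12693 - 1/16608)*19641 = (210805343/16608)*19641 = 1380142580621/5536 ≈ 2.4930e+8)
j + k = 1380142580621/5536 + 47 = 1380142840813/5536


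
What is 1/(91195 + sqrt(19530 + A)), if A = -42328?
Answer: 91195/8316550823 - I*sqrt(22798)/8316550823 ≈ 1.0965e-5 - 1.8155e-8*I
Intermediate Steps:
1/(91195 + sqrt(19530 + A)) = 1/(91195 + sqrt(19530 - 42328)) = 1/(91195 + sqrt(-22798)) = 1/(91195 + I*sqrt(22798))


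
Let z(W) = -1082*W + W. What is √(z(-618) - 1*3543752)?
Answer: I*√2875694 ≈ 1695.8*I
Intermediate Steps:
z(W) = -1081*W
√(z(-618) - 1*3543752) = √(-1081*(-618) - 1*3543752) = √(668058 - 3543752) = √(-2875694) = I*√2875694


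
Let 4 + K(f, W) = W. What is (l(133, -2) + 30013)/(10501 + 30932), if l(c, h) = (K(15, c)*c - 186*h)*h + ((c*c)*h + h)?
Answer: -1925/1973 ≈ -0.97567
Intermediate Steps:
K(f, W) = -4 + W
l(c, h) = h + h*c**2 + h*(-186*h + c*(-4 + c)) (l(c, h) = ((-4 + c)*c - 186*h)*h + ((c*c)*h + h) = (c*(-4 + c) - 186*h)*h + (c**2*h + h) = (-186*h + c*(-4 + c))*h + (h*c**2 + h) = h*(-186*h + c*(-4 + c)) + (h + h*c**2) = h + h*c**2 + h*(-186*h + c*(-4 + c)))
(l(133, -2) + 30013)/(10501 + 30932) = (-2*(1 + 133**2 - 186*(-2) + 133*(-4 + 133)) + 30013)/(10501 + 30932) = (-2*(1 + 17689 + 372 + 133*129) + 30013)/41433 = (-2*(1 + 17689 + 372 + 17157) + 30013)*(1/41433) = (-2*35219 + 30013)*(1/41433) = (-70438 + 30013)*(1/41433) = -40425*1/41433 = -1925/1973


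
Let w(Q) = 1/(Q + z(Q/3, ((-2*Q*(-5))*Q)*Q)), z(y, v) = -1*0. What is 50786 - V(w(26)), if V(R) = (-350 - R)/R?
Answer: 59887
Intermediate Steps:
z(y, v) = 0
w(Q) = 1/Q (w(Q) = 1/(Q + 0) = 1/Q)
V(R) = (-350 - R)/R
50786 - V(w(26)) = 50786 - (-350 - 1/26)/(1/26) = 50786 - (-350 - 1*1/26)/1/26 = 50786 - 26*(-350 - 1/26) = 50786 - 26*(-9101)/26 = 50786 - 1*(-9101) = 50786 + 9101 = 59887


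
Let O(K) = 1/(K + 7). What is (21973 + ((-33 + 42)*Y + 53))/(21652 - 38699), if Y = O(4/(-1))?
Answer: -22029/17047 ≈ -1.2923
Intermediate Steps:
O(K) = 1/(7 + K)
Y = ⅓ (Y = 1/(7 + 4/(-1)) = 1/(7 + 4*(-1)) = 1/(7 - 4) = 1/3 = ⅓ ≈ 0.33333)
(21973 + ((-33 + 42)*Y + 53))/(21652 - 38699) = (21973 + ((-33 + 42)*(⅓) + 53))/(21652 - 38699) = (21973 + (9*(⅓) + 53))/(-17047) = (21973 + (3 + 53))*(-1/17047) = (21973 + 56)*(-1/17047) = 22029*(-1/17047) = -22029/17047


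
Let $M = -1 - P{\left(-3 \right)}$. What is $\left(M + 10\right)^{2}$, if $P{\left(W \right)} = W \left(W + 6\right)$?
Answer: $324$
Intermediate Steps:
$P{\left(W \right)} = W \left(6 + W\right)$
$M = 8$ ($M = -1 - - 3 \left(6 - 3\right) = -1 - \left(-3\right) 3 = -1 - -9 = -1 + 9 = 8$)
$\left(M + 10\right)^{2} = \left(8 + 10\right)^{2} = 18^{2} = 324$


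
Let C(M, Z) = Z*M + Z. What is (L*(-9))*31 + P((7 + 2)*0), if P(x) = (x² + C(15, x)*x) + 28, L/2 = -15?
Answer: 8398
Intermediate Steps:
C(M, Z) = Z + M*Z (C(M, Z) = M*Z + Z = Z + M*Z)
L = -30 (L = 2*(-15) = -30)
P(x) = 28 + 17*x² (P(x) = (x² + (x*(1 + 15))*x) + 28 = (x² + (x*16)*x) + 28 = (x² + (16*x)*x) + 28 = (x² + 16*x²) + 28 = 17*x² + 28 = 28 + 17*x²)
(L*(-9))*31 + P((7 + 2)*0) = -30*(-9)*31 + (28 + 17*((7 + 2)*0)²) = 270*31 + (28 + 17*(9*0)²) = 8370 + (28 + 17*0²) = 8370 + (28 + 17*0) = 8370 + (28 + 0) = 8370 + 28 = 8398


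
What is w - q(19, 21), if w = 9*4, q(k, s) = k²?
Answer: -325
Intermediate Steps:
w = 36
w - q(19, 21) = 36 - 1*19² = 36 - 1*361 = 36 - 361 = -325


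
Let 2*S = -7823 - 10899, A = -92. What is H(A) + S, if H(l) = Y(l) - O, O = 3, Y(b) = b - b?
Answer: -9364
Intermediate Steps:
Y(b) = 0
H(l) = -3 (H(l) = 0 - 1*3 = 0 - 3 = -3)
S = -9361 (S = (-7823 - 10899)/2 = (½)*(-18722) = -9361)
H(A) + S = -3 - 9361 = -9364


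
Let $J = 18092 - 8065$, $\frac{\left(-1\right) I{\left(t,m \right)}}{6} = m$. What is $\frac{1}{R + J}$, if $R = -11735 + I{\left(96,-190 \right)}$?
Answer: $- \frac{1}{568} \approx -0.0017606$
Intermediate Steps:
$I{\left(t,m \right)} = - 6 m$
$J = 10027$
$R = -10595$ ($R = -11735 - -1140 = -11735 + 1140 = -10595$)
$\frac{1}{R + J} = \frac{1}{-10595 + 10027} = \frac{1}{-568} = - \frac{1}{568}$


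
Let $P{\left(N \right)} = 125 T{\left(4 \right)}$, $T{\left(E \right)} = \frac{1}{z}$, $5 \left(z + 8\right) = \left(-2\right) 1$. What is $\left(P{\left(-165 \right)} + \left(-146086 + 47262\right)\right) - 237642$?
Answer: $- \frac{14132197}{42} \approx -3.3648 \cdot 10^{5}$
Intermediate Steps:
$z = - \frac{42}{5}$ ($z = -8 + \frac{\left(-2\right) 1}{5} = -8 + \frac{1}{5} \left(-2\right) = -8 - \frac{2}{5} = - \frac{42}{5} \approx -8.4$)
$T{\left(E \right)} = - \frac{5}{42}$ ($T{\left(E \right)} = \frac{1}{- \frac{42}{5}} = - \frac{5}{42}$)
$P{\left(N \right)} = - \frac{625}{42}$ ($P{\left(N \right)} = 125 \left(- \frac{5}{42}\right) = - \frac{625}{42}$)
$\left(P{\left(-165 \right)} + \left(-146086 + 47262\right)\right) - 237642 = \left(- \frac{625}{42} + \left(-146086 + 47262\right)\right) - 237642 = \left(- \frac{625}{42} - 98824\right) - 237642 = - \frac{4151233}{42} - 237642 = - \frac{14132197}{42}$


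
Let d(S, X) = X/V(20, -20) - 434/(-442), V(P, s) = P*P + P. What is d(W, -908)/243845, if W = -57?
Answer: -27382/5658423225 ≈ -4.8392e-6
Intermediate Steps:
V(P, s) = P + P**2 (V(P, s) = P**2 + P = P + P**2)
d(S, X) = 217/221 + X/420 (d(S, X) = X/((20*(1 + 20))) - 434/(-442) = X/((20*21)) - 434*(-1/442) = X/420 + 217/221 = 217/221 + X/420)
d(W, -908)/243845 = (217/221 + (1/420)*(-908))/243845 = (217/221 - 227/105)*(1/243845) = -27382/23205*1/243845 = -27382/5658423225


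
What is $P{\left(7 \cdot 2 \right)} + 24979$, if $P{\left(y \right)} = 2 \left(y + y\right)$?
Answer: $25035$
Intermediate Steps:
$P{\left(y \right)} = 4 y$ ($P{\left(y \right)} = 2 \cdot 2 y = 4 y$)
$P{\left(7 \cdot 2 \right)} + 24979 = 4 \cdot 7 \cdot 2 + 24979 = 4 \cdot 14 + 24979 = 56 + 24979 = 25035$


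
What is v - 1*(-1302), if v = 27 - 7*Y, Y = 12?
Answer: 1245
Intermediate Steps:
v = -57 (v = 27 - 7*12 = 27 - 84 = -57)
v - 1*(-1302) = -57 - 1*(-1302) = -57 + 1302 = 1245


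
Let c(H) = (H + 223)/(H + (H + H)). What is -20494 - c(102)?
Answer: -6271489/306 ≈ -20495.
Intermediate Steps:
c(H) = (223 + H)/(3*H) (c(H) = (223 + H)/(H + 2*H) = (223 + H)/((3*H)) = (223 + H)*(1/(3*H)) = (223 + H)/(3*H))
-20494 - c(102) = -20494 - (223 + 102)/(3*102) = -20494 - 325/(3*102) = -20494 - 1*325/306 = -20494 - 325/306 = -6271489/306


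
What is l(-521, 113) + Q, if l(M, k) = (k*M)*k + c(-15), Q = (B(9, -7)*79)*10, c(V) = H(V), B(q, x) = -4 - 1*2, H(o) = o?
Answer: -6657404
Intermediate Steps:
B(q, x) = -6 (B(q, x) = -4 - 2 = -6)
c(V) = V
Q = -4740 (Q = -6*79*10 = -474*10 = -4740)
l(M, k) = -15 + M*k**2 (l(M, k) = (k*M)*k - 15 = (M*k)*k - 15 = M*k**2 - 15 = -15 + M*k**2)
l(-521, 113) + Q = (-15 - 521*113**2) - 4740 = (-15 - 521*12769) - 4740 = (-15 - 6652649) - 4740 = -6652664 - 4740 = -6657404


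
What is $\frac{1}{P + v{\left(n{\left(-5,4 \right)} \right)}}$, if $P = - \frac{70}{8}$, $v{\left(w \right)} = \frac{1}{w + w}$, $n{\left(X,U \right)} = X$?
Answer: $- \frac{20}{177} \approx -0.11299$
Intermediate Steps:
$v{\left(w \right)} = \frac{1}{2 w}$
$P = - \frac{35}{4}$ ($P = \left(-70\right) \frac{1}{8} = - \frac{35}{4} \approx -8.75$)
$\frac{1}{P + v{\left(n{\left(-5,4 \right)} \right)}} = \frac{1}{- \frac{35}{4} + \frac{1}{2 \left(-5\right)}} = \frac{1}{- \frac{35}{4} + \frac{1}{2} \left(- \frac{1}{5}\right)} = \frac{1}{- \frac{35}{4} - \frac{1}{10}} = \frac{1}{- \frac{177}{20}} = - \frac{20}{177}$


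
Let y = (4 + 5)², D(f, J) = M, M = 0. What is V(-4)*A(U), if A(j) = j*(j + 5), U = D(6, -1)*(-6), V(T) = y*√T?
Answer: 0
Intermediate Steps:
D(f, J) = 0
y = 81 (y = 9² = 81)
V(T) = 81*√T
U = 0 (U = 0*(-6) = 0)
A(j) = j*(5 + j)
V(-4)*A(U) = (81*√(-4))*(0*(5 + 0)) = (81*(2*I))*(0*5) = (162*I)*0 = 0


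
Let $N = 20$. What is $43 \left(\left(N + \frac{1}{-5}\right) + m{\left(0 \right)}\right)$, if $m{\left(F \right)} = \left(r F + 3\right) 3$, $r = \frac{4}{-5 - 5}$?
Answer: $\frac{6192}{5} \approx 1238.4$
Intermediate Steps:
$r = - \frac{2}{5}$ ($r = \frac{4}{-5 - 5} = \frac{4}{-10} = 4 \left(- \frac{1}{10}\right) = - \frac{2}{5} \approx -0.4$)
$m{\left(F \right)} = 9 - \frac{6 F}{5}$ ($m{\left(F \right)} = \left(- \frac{2 F}{5} + 3\right) 3 = \left(3 - \frac{2 F}{5}\right) 3 = 9 - \frac{6 F}{5}$)
$43 \left(\left(N + \frac{1}{-5}\right) + m{\left(0 \right)}\right) = 43 \left(\left(20 + \frac{1}{-5}\right) + \left(9 - 0\right)\right) = 43 \left(\left(20 - \frac{1}{5}\right) + \left(9 + 0\right)\right) = 43 \left(\frac{99}{5} + 9\right) = 43 \cdot \frac{144}{5} = \frac{6192}{5}$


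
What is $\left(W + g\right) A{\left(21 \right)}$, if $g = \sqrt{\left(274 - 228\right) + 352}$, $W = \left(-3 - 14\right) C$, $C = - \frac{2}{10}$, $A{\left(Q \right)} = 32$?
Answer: $\frac{544}{5} + 32 \sqrt{398} \approx 747.2$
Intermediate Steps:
$C = - \frac{1}{5}$ ($C = \left(-2\right) \frac{1}{10} = - \frac{1}{5} \approx -0.2$)
$W = \frac{17}{5}$ ($W = \left(-3 - 14\right) \left(- \frac{1}{5}\right) = \left(-17\right) \left(- \frac{1}{5}\right) = \frac{17}{5} \approx 3.4$)
$g = \sqrt{398}$ ($g = \sqrt{46 + 352} = \sqrt{398} \approx 19.95$)
$\left(W + g\right) A{\left(21 \right)} = \left(\frac{17}{5} + \sqrt{398}\right) 32 = \frac{544}{5} + 32 \sqrt{398}$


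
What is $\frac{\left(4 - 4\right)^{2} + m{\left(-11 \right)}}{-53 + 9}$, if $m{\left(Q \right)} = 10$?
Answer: $- \frac{5}{22} \approx -0.22727$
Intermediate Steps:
$\frac{\left(4 - 4\right)^{2} + m{\left(-11 \right)}}{-53 + 9} = \frac{\left(4 - 4\right)^{2} + 10}{-53 + 9} = \frac{\left(4 - 4\right)^{2} + 10}{-44} = - \frac{0^{2} + 10}{44} = - \frac{0 + 10}{44} = \left(- \frac{1}{44}\right) 10 = - \frac{5}{22}$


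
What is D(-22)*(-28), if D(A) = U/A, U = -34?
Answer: -476/11 ≈ -43.273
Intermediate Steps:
D(A) = -34/A
D(-22)*(-28) = -34/(-22)*(-28) = -34*(-1/22)*(-28) = (17/11)*(-28) = -476/11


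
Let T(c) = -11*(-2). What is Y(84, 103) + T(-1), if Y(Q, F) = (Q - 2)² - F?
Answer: 6643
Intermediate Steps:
T(c) = 22
Y(Q, F) = (-2 + Q)² - F
Y(84, 103) + T(-1) = ((-2 + 84)² - 1*103) + 22 = (82² - 103) + 22 = (6724 - 103) + 22 = 6621 + 22 = 6643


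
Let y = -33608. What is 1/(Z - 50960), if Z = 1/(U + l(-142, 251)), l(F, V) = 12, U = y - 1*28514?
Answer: -62110/3165125601 ≈ -1.9623e-5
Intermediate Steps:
U = -62122 (U = -33608 - 1*28514 = -33608 - 28514 = -62122)
Z = -1/62110 (Z = 1/(-62122 + 12) = 1/(-62110) = -1/62110 ≈ -1.6100e-5)
1/(Z - 50960) = 1/(-1/62110 - 50960) = 1/(-3165125601/62110) = -62110/3165125601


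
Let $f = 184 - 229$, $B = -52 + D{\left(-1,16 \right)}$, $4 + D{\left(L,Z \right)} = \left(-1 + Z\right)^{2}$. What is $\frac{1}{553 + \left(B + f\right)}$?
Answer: $\frac{1}{677} \approx 0.0014771$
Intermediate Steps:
$D{\left(L,Z \right)} = -4 + \left(-1 + Z\right)^{2}$
$B = 169$ ($B = -52 - \left(4 - \left(-1 + 16\right)^{2}\right) = -52 - \left(4 - 15^{2}\right) = -52 + \left(-4 + 225\right) = -52 + 221 = 169$)
$f = -45$
$\frac{1}{553 + \left(B + f\right)} = \frac{1}{553 + \left(169 - 45\right)} = \frac{1}{553 + 124} = \frac{1}{677}$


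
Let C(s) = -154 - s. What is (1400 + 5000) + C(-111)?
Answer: 6357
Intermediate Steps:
(1400 + 5000) + C(-111) = (1400 + 5000) + (-154 - 1*(-111)) = 6400 + (-154 + 111) = 6400 - 43 = 6357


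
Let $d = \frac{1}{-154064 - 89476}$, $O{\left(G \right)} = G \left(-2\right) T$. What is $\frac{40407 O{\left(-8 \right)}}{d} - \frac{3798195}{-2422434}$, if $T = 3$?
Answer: $- \frac{381415945630390255}{807478} \approx -4.7235 \cdot 10^{11}$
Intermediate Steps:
$O{\left(G \right)} = - 6 G$ ($O{\left(G \right)} = G \left(-2\right) 3 = - 2 G 3 = - 6 G$)
$d = - \frac{1}{243540}$ ($d = \frac{1}{-243540} = - \frac{1}{243540} \approx -4.1061 \cdot 10^{-6}$)
$\frac{40407 O{\left(-8 \right)}}{d} - \frac{3798195}{-2422434} = \frac{40407 \left(\left(-6\right) \left(-8\right)\right)}{- \frac{1}{243540}} - \frac{3798195}{-2422434} = 40407 \cdot 48 \left(-243540\right) - - \frac{1266065}{807478} = 1939536 \left(-243540\right) + \frac{1266065}{807478} = -472354597440 + \frac{1266065}{807478} = - \frac{381415945630390255}{807478}$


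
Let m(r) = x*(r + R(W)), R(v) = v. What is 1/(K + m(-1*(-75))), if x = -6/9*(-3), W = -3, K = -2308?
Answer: -1/2164 ≈ -0.00046211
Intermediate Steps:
x = 2 (x = -6*1/9*(-3) = -2/3*(-3) = 2)
m(r) = -6 + 2*r (m(r) = 2*(r - 3) = 2*(-3 + r) = -6 + 2*r)
1/(K + m(-1*(-75))) = 1/(-2308 + (-6 + 2*(-1*(-75)))) = 1/(-2308 + (-6 + 2*75)) = 1/(-2308 + (-6 + 150)) = 1/(-2308 + 144) = 1/(-2164) = -1/2164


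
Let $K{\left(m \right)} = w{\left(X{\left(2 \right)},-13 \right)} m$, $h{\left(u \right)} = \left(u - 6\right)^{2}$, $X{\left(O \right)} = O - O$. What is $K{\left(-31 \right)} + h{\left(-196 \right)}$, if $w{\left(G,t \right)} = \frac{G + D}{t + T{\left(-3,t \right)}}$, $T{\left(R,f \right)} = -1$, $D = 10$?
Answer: $\frac{285783}{7} \approx 40826.0$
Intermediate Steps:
$X{\left(O \right)} = 0$
$w{\left(G,t \right)} = \frac{10 + G}{-1 + t}$ ($w{\left(G,t \right)} = \frac{G + 10}{t - 1} = \frac{10 + G}{-1 + t}$)
$h{\left(u \right)} = \left(-6 + u\right)^{2}$
$K{\left(m \right)} = - \frac{5 m}{7}$ ($K{\left(m \right)} = \frac{10 + 0}{-1 - 13} m = \frac{1}{-14} \cdot 10 m = \left(- \frac{1}{14}\right) 10 m = - \frac{5 m}{7}$)
$K{\left(-31 \right)} + h{\left(-196 \right)} = \left(- \frac{5}{7}\right) \left(-31\right) + \left(-6 - 196\right)^{2} = \frac{155}{7} + \left(-202\right)^{2} = \frac{155}{7} + 40804 = \frac{285783}{7}$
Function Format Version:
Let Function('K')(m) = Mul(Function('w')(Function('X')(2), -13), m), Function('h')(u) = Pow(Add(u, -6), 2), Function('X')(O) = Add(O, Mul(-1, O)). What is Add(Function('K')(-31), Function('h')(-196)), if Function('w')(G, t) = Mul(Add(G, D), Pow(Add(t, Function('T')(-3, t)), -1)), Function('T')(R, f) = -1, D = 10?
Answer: Rational(285783, 7) ≈ 40826.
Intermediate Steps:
Function('X')(O) = 0
Function('w')(G, t) = Mul(Pow(Add(-1, t), -1), Add(10, G)) (Function('w')(G, t) = Mul(Add(G, 10), Pow(Add(t, -1), -1)) = Mul(Add(10, G), Pow(Add(-1, t), -1)) = Mul(Pow(Add(-1, t), -1), Add(10, G)))
Function('h')(u) = Pow(Add(-6, u), 2)
Function('K')(m) = Mul(Rational(-5, 7), m) (Function('K')(m) = Mul(Mul(Pow(Add(-1, -13), -1), Add(10, 0)), m) = Mul(Mul(Pow(-14, -1), 10), m) = Mul(Mul(Rational(-1, 14), 10), m) = Mul(Rational(-5, 7), m))
Add(Function('K')(-31), Function('h')(-196)) = Add(Mul(Rational(-5, 7), -31), Pow(Add(-6, -196), 2)) = Add(Rational(155, 7), Pow(-202, 2)) = Add(Rational(155, 7), 40804) = Rational(285783, 7)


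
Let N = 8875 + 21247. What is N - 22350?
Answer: 7772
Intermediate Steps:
N = 30122
N - 22350 = 30122 - 22350 = 7772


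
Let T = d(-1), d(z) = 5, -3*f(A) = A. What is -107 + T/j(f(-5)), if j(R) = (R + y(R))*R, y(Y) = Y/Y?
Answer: -847/8 ≈ -105.88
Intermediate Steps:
f(A) = -A/3
y(Y) = 1
T = 5
j(R) = R*(1 + R) (j(R) = (R + 1)*R = (1 + R)*R = R*(1 + R))
-107 + T/j(f(-5)) = -107 + 5/((-⅓*(-5))*(1 - ⅓*(-5))) = -107 + 5/(5*(1 + 5/3)/3) = -107 + 5/((5/3)*(8/3)) = -107 + 5/(40/9) = -107 + (9/40)*5 = -107 + 9/8 = -847/8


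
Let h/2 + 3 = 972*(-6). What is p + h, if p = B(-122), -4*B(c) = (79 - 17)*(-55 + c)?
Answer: -17853/2 ≈ -8926.5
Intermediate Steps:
B(c) = 1705/2 - 31*c/2 (B(c) = -(79 - 17)*(-55 + c)/4 = -31*(-55 + c)/2 = -(-3410 + 62*c)/4 = 1705/2 - 31*c/2)
p = 5487/2 (p = 1705/2 - 31/2*(-122) = 1705/2 + 1891 = 5487/2 ≈ 2743.5)
h = -11670 (h = -6 + 2*(972*(-6)) = -6 + 2*(-5832) = -6 - 11664 = -11670)
p + h = 5487/2 - 11670 = -17853/2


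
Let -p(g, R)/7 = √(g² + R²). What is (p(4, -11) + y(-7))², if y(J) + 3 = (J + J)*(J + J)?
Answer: 43962 - 2702*√137 ≈ 12336.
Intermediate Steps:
y(J) = -3 + 4*J² (y(J) = -3 + (J + J)*(J + J) = -3 + (2*J)*(2*J) = -3 + 4*J²)
p(g, R) = -7*√(R² + g²) (p(g, R) = -7*√(g² + R²) = -7*√(R² + g²))
(p(4, -11) + y(-7))² = (-7*√((-11)² + 4²) + (-3 + 4*(-7)²))² = (-7*√(121 + 16) + (-3 + 4*49))² = (-7*√137 + (-3 + 196))² = (-7*√137 + 193)² = (193 - 7*√137)²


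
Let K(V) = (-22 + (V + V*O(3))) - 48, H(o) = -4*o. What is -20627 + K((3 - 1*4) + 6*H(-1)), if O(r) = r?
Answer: -20605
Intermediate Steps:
K(V) = -70 + 4*V (K(V) = (-22 + (V + V*3)) - 48 = (-22 + (V + 3*V)) - 48 = (-22 + 4*V) - 48 = -70 + 4*V)
-20627 + K((3 - 1*4) + 6*H(-1)) = -20627 + (-70 + 4*((3 - 1*4) + 6*(-4*(-1)))) = -20627 + (-70 + 4*((3 - 4) + 6*4)) = -20627 + (-70 + 4*(-1 + 24)) = -20627 + (-70 + 4*23) = -20627 + (-70 + 92) = -20627 + 22 = -20605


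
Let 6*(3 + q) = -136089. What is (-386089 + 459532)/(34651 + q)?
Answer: 146886/23933 ≈ 6.1374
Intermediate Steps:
q = -45369/2 (q = -3 + (1/6)*(-136089) = -3 - 45363/2 = -45369/2 ≈ -22685.)
(-386089 + 459532)/(34651 + q) = (-386089 + 459532)/(34651 - 45369/2) = 73443/(23933/2) = 73443*(2/23933) = 146886/23933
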